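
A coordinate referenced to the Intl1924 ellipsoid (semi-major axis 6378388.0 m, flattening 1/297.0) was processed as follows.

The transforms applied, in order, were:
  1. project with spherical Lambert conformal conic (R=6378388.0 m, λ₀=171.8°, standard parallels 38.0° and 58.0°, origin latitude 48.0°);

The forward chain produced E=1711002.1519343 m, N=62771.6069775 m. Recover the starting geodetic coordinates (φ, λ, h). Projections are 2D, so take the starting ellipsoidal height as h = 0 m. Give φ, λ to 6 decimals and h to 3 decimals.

start: E=1711002.1519, N=62771.6070 m
→ lcc⁻¹: φ=46.22732400°, λ=-165.31593100°

φ=46.227324°, λ=-165.315931°, h=0.000 m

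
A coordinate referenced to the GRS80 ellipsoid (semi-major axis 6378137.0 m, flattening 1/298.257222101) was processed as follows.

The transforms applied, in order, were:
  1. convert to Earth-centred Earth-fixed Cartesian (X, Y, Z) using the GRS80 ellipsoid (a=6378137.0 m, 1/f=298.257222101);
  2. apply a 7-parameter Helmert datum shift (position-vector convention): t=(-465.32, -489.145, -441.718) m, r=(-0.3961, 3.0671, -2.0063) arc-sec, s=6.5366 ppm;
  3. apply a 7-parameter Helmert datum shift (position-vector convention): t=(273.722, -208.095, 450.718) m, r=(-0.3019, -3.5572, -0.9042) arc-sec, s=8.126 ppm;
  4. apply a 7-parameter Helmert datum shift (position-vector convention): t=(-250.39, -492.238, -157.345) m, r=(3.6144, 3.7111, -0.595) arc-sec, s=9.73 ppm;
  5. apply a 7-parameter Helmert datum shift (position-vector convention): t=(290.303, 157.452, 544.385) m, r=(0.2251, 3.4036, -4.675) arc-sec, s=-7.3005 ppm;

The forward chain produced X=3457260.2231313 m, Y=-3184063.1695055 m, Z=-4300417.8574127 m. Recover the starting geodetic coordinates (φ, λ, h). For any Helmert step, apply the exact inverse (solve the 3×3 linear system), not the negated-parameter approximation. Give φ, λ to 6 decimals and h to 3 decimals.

φ=-42.653299°, λ=-42.631079°, h=1957.503 m

start: X=3457260.2231, Y=-3184063.1695, Z=-4300417.8574 m
→ Helmert⁻¹: X=3457138.2975, Y=-3184170.2056, Z=-4300933.1202
→ Helmert⁻¹: X=3457441.6076, Y=-3183712.3774, Z=-4300615.9345
→ Helmert⁻¹: X=3457079.5724, Y=-3183456.9634, Z=-4301095.9819
→ Helmert⁻¹: X=3457617.1999, Y=-3182905.1225, Z=-4300580.8509
→ geod (Bowring, a=6378137.000): φ=-42.65329900°, λ=-42.63107900°, h=1957.5030 m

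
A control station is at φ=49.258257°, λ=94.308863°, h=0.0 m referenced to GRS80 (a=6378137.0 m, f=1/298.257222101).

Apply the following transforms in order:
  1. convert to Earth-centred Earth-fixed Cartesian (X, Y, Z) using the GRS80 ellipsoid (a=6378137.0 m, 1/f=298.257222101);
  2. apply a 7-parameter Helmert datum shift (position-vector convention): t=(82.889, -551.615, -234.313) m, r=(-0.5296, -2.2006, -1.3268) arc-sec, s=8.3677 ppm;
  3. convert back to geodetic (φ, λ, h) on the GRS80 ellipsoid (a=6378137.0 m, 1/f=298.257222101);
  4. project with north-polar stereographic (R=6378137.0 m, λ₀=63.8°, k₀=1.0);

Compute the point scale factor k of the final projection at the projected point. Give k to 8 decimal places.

start: φ=49.258257°, λ=94.308863°, h=0.000 m
→ ECEF (a=6378137.000, f=1/298.257222101): X=-313358.3385, Y=4158927.8427, Z=4809352.7250
→ Helmert 7p (PV): X=-313302.6295, Y=4158425.3925, Z=4809144.6336
→ geod (Bowring, a=6378137.000): φ=49.26047783°, λ=94.30861843°, h=-487.3868 m
→ into stereo (λ₀=63.8°): φ=49.26047783°, λ−λ₀=30.50861843°
scale k = 1.13786074

1.13786074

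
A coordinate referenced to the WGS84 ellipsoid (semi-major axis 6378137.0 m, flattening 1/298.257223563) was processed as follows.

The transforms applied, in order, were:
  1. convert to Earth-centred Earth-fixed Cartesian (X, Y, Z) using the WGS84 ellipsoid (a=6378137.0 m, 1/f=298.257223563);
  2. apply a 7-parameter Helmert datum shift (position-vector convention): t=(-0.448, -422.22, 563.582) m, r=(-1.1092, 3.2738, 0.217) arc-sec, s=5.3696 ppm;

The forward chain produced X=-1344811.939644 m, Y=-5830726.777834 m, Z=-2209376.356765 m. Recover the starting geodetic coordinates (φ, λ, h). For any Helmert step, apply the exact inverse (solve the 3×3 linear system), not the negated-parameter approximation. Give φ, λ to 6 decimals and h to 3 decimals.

start: X=-1344811.9396, Y=-5830726.7778, Z=-2209376.3568 m
→ Helmert⁻¹: X=-1344775.3278, Y=-5830259.9525, Z=-2209980.7689
→ geod (Bowring, a=6378137.000): φ=-20.39734300°, λ=-102.98837200°, h=2871.3600 m

φ=-20.397343°, λ=-102.988372°, h=2871.360 m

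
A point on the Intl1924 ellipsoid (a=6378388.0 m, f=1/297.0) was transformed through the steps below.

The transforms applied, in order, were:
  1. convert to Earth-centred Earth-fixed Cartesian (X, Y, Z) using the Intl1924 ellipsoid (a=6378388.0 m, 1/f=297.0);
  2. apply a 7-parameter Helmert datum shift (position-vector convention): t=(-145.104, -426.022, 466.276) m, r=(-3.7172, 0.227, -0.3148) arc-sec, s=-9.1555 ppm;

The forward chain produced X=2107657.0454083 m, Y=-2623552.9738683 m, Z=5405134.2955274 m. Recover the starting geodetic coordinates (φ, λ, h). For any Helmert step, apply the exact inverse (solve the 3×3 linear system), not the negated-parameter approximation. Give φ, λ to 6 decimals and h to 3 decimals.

φ=58.265026°, λ=-51.217565°, h=3804.926 m

start: X=2107657.0454, Y=-2623552.9739, Z=5405134.2955 m
→ Helmert⁻¹: X=2107819.5032, Y=-2623245.1515, Z=5404672.5473
→ geod (Bowring, a=6378388.000): φ=58.26502600°, λ=-51.21756500°, h=3804.9260 m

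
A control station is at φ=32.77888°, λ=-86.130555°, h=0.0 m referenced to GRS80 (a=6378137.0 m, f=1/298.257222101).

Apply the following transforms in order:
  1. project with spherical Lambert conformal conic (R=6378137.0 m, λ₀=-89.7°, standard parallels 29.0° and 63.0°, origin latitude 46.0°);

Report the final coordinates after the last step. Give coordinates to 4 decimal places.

E=328434.5601 m, N=-1413886.5695 m

start: φ=32.778880°, λ=-86.130555°, h=0.000 m
→ lcc (R=6378137.0, λ₀=-89.7°): E=328434.5601, N=-1413886.5695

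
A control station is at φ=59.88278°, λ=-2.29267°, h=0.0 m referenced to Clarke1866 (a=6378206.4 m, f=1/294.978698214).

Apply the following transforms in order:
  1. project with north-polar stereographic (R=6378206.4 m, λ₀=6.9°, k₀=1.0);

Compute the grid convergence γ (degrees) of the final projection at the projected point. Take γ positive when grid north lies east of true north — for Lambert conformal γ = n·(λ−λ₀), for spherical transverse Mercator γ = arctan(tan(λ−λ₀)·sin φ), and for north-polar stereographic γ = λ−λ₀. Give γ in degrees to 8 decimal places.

start: φ=59.882780°, λ=-2.292670°, h=0.000 m
→ into stereo (λ₀=6.9°): φ=59.88278000°, λ−λ₀=-9.19267000°
convergence γ = -9.19267000°

-9.19267000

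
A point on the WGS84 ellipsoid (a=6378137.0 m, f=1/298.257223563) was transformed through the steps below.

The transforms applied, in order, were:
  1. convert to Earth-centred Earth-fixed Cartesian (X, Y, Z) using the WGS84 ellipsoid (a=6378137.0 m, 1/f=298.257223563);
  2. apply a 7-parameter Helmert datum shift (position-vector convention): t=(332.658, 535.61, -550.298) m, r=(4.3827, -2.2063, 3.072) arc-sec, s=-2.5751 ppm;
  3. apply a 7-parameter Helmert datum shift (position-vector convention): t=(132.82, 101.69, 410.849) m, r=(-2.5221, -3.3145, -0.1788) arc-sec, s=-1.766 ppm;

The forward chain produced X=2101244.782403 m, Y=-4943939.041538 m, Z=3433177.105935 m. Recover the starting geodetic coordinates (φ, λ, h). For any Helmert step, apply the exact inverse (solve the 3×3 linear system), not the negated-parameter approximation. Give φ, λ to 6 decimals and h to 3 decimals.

start: X=2101244.7824, Y=-4943939.0415, Z=3433177.1059 m
→ Helmert⁻¹: X=2101175.1190, Y=-4944089.6144, Z=3432678.1013
→ Helmert⁻¹: X=2100810.9529, Y=-4944596.2947, Z=3433319.8315
→ geod (Bowring, a=6378137.000): φ=32.75615100°, λ=-66.98081400°, h=3831.2950 m

φ=32.756151°, λ=-66.980814°, h=3831.295 m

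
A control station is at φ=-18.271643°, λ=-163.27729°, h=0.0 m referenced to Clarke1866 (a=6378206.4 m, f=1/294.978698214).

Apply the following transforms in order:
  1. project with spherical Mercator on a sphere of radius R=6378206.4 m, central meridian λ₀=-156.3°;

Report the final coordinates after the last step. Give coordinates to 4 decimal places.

E=-776716.8212 m, N=-2069391.0306 m

start: φ=-18.271643°, λ=-163.277290°, h=0.000 m
→ merc (R=6378206.4, λ₀=-156.3°): E=-776716.8212, N=-2069391.0306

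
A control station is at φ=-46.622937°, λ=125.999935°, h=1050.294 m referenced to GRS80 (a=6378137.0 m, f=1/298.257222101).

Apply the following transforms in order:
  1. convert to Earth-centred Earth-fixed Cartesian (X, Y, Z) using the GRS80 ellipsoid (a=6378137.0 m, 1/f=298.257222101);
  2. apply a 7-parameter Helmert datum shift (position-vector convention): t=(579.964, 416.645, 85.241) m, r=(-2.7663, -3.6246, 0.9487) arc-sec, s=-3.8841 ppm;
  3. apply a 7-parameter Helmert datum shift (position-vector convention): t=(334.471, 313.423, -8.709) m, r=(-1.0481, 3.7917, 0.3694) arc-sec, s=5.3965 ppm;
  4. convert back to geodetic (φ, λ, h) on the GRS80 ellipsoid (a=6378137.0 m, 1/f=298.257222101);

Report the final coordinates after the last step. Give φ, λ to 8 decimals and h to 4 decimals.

φ=-46.62294531°, λ=125.98573563°, h=1041.2111 m

start: φ=-46.622937°, λ=125.999935°, h=1050.294 m
→ ECEF (a=6378137.000, f=1/298.257222101): X=-2579768.3583, Y=3550754.9984, Z=-4613840.1868
→ Helmert 7p (PV): X=-2579113.6290, Y=3551084.1087, Z=-4613829.9785
→ Helmert 7p (PV): X=-2578884.2508, Y=3551388.6316, Z=-4613834.2191
→ geod (Bowring, a=6378137.000): φ=-46.62294531°, λ=125.98573563°, h=1041.2111 m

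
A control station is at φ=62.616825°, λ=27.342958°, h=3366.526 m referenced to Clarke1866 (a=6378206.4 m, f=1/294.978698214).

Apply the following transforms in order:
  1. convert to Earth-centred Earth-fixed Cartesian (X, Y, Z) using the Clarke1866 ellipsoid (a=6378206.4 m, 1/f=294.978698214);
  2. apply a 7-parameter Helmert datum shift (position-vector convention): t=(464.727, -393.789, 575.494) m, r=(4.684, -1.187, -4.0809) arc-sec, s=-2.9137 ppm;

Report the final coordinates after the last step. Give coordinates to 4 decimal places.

X=2614633.8628 m, Y=1351185.7049 m, Z=5643861.6549 m

start: φ=62.616825°, λ=27.342958°, h=3366.526 m
→ ECEF (a=6378206.400, f=1/294.978698214): X=2614182.4838, Y=1351763.3039, Z=5643256.8632
→ Helmert 7p (PV): X=2614633.8628, Y=1351185.7049, Z=5643861.6549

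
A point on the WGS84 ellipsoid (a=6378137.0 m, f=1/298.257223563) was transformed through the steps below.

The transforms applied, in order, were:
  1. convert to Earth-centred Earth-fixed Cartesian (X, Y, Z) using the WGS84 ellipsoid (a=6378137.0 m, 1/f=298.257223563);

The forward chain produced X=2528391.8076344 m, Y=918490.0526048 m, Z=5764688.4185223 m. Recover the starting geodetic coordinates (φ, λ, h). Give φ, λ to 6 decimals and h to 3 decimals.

start: X=2528391.8076, Y=918490.0526, Z=5764688.4185 m
→ geod (Bowring, a=6378137.000): φ=65.13133700°, λ=19.96458800°, h=887.5980 m

φ=65.131337°, λ=19.964588°, h=887.598 m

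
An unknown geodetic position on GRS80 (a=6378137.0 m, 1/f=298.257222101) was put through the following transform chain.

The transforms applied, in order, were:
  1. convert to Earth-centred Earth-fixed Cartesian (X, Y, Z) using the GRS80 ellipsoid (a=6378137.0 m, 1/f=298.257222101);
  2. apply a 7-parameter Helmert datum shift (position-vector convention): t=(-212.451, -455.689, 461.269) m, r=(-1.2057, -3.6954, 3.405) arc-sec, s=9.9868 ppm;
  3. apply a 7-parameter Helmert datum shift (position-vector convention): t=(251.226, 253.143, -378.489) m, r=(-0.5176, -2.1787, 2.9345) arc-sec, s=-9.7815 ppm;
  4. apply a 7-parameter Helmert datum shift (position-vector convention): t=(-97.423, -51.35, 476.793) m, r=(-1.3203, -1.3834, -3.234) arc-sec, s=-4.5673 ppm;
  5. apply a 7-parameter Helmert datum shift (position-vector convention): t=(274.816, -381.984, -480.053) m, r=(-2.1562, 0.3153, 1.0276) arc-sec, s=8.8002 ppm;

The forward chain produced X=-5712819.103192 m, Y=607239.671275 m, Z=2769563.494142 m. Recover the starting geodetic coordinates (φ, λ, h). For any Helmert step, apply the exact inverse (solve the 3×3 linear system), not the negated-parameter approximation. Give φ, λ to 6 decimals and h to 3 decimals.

φ=25.888986°, λ=173.925940°, h=3840.222 m

start: X=-5712819.1032, Y=607239.6713, Z=2769563.4941 m
→ Helmert⁻¹: X=-5713044.8505, Y=607615.8137, Z=2770016.7891
→ Helmert⁻¹: X=-5712964.4708, Y=607562.6381, Z=2769594.8508
→ Helmert⁻¹: X=-5713233.6807, Y=607389.7657, Z=2770062.3056
→ Helmert⁻¹: X=-5712904.5190, Y=607917.5026, Z=2769679.2822
→ geod (Bowring, a=6378137.000): φ=25.88898600°, λ=173.92594000°, h=3840.2220 m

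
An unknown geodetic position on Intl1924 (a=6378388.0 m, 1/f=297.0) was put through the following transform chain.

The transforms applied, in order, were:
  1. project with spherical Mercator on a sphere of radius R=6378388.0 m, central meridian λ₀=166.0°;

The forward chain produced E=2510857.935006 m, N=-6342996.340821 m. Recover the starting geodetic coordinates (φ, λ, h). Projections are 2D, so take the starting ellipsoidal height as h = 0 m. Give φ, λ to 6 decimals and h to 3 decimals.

start: E=2510857.9350, N=-6342996.3408 m
→ merc⁻¹: φ=-49.39847500°, λ=-171.44546700°

φ=-49.398475°, λ=-171.445467°, h=0.000 m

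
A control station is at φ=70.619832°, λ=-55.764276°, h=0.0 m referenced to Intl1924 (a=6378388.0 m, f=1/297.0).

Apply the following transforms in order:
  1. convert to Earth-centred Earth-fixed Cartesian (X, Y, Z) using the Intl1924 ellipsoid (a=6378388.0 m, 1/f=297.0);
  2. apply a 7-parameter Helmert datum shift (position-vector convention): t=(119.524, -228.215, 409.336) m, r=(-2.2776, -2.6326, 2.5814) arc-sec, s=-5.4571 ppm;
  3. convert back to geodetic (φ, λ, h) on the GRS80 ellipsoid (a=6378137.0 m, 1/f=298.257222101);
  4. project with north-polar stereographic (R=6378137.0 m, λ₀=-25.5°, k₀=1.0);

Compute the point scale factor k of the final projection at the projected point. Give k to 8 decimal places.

start: φ=70.619832°, λ=-55.764276°, h=0.000 m
→ ECEF (a=6378388.000, f=1/297.0): X=1194358.0124, Y=-1755089.5473, Z=5994480.5483
→ Helmert 7p (PV): X=1194416.4751, Y=-1755227.0460, Z=5994891.7953
→ geod (Bowring, a=6378137.000): φ=70.61930192°, λ=-55.76505927°, h=606.3036 m
→ into stereo (λ₀=-25.5°): φ=70.61930192°, λ−λ₀=-30.26505927°
scale k = 1.02915890

1.02915890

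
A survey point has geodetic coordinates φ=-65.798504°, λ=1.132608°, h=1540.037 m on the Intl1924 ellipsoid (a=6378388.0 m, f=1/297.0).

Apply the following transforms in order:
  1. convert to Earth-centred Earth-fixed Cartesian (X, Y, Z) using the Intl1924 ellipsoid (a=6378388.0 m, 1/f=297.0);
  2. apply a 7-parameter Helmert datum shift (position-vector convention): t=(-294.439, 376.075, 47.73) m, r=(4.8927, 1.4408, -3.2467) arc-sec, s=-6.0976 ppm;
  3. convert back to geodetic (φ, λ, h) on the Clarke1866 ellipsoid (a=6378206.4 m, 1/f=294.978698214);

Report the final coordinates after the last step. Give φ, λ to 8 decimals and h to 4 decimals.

start: φ=-65.798504°, λ=1.132608°, h=1540.037 m
→ ECEF (a=6378388.000, f=1/297.0): X=2622261.9217, Y=51842.9415, Z=-5796309.1788
→ Helmert 7p (PV): X=2621911.8211, Y=52314.9155, Z=-5796243.1923
→ geod (Bowring, a=6378206.400): φ=-65.80203205°, λ=1.14306902°, h=1643.6586 m

φ=-65.80203205°, λ=1.14306902°, h=1643.6586 m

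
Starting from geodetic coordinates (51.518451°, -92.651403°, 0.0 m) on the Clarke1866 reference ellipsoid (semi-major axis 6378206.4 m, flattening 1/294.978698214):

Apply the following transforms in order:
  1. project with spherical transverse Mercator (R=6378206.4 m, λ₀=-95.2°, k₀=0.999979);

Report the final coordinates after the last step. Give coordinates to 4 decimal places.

start: φ=51.518451°, λ=-92.651403°, h=0.000 m
→ tm (R=6378206.4, λ₀=-95.2°): E=176526.2589, N=5738023.9569

E=176526.2589 m, N=5738023.9569 m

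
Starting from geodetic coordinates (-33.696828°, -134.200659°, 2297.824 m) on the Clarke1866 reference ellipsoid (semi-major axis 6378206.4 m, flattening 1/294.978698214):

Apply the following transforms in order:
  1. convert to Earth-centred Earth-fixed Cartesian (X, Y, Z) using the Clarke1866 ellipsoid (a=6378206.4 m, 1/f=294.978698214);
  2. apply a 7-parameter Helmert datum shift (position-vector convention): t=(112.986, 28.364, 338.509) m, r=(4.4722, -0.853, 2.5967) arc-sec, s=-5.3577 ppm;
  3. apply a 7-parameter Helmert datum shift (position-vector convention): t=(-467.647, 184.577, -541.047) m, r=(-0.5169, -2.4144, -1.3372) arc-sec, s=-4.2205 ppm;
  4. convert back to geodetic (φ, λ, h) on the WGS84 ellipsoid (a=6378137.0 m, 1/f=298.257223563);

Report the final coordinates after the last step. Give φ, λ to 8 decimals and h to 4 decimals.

start: φ=-33.696828°, λ=-134.200659°, h=2297.824 m
→ ECEF (a=6378206.400, f=1/294.978698214): X=-3704792.6187, Y=-3809634.1831, Z=-3519608.5940
→ Helmert 7p (PV): X=-3704597.2685, Y=-3809555.7370, Z=-3519349.1484
→ Helmert 7p (PV): X=-3705032.7822, Y=-3809339.8847, Z=-3519909.1586
→ geod (Bowring, a=6378137.000): φ=-33.69732250°, λ=-134.20472763°, h=2424.6980 m

φ=-33.69732250°, λ=-134.20472763°, h=2424.6980 m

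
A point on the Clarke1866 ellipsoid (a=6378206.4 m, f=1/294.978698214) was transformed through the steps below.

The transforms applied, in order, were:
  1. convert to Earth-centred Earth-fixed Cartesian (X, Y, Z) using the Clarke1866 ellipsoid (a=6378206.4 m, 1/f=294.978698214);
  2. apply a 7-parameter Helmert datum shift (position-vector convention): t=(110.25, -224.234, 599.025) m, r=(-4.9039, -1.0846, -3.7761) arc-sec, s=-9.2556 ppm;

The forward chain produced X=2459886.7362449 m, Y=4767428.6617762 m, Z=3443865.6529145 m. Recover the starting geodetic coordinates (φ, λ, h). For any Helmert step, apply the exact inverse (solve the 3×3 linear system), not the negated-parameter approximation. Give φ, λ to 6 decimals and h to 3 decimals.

start: X=2459886.7362, Y=4767428.6618, Z=3443865.6529 m
→ Helmert⁻¹: X=2459730.0778, Y=4767660.1880, Z=3443398.9138
→ geod (Bowring, a=6378206.400): φ=32.87155300°, λ=62.70989700°, h=2907.7370 m

φ=32.871553°, λ=62.709897°, h=2907.737 m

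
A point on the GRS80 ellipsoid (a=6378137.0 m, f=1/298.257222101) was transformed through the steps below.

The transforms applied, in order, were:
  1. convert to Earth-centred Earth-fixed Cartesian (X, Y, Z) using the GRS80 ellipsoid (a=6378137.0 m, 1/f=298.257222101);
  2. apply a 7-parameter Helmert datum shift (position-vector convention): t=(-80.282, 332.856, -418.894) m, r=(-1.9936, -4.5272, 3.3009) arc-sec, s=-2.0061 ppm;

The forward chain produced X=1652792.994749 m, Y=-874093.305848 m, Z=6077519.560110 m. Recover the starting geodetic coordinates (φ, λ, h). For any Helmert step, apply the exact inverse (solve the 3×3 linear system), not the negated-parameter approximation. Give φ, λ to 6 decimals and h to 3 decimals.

start: X=1652792.9947, Y=-874093.3058, Z=6077519.5601 m
→ Helmert⁻¹: X=1652995.9984, Y=-874513.1137, Z=6077905.9139
→ geod (Bowring, a=6378137.000): φ=73.00559000°, λ=-27.88095900°, h=503.3610 m

φ=73.005590°, λ=-27.880959°, h=503.361 m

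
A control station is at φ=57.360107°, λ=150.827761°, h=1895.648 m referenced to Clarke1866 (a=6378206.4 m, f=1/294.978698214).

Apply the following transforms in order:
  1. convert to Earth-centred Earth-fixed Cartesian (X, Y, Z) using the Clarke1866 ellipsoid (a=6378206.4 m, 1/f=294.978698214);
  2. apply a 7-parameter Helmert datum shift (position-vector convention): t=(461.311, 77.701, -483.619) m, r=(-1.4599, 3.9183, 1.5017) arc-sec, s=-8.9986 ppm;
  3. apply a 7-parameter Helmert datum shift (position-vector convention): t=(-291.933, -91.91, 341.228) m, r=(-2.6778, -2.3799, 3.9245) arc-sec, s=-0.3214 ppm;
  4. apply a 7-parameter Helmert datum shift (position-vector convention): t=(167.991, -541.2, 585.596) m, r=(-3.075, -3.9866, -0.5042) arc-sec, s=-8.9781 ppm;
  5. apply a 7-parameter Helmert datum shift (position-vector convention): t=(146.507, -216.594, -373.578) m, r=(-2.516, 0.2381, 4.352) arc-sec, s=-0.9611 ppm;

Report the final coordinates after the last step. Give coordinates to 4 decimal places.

X=-3011498.0270 m, Y=1680695.7985 m, Z=5348886.8445 m

start: φ=57.360107°, λ=150.827761°, h=1895.648 m
→ ECEF (a=6378206.400, f=1/294.978698214): X=-3011907.0142, Y=1681383.3012, Z=5349031.7951
→ Helmert 7p (PV): X=-3011329.2297, Y=1681461.8033, Z=5348545.3569
→ Helmert 7p (PV): X=-3011713.8991, Y=1681381.4944, Z=5348828.2917
→ Helmert 7p (PV): X=-3011618.1376, Y=1680912.3004, Z=5349282.5909
→ Helmert 7p (PV): X=-3011498.0270, Y=1680695.7985, Z=5348886.8445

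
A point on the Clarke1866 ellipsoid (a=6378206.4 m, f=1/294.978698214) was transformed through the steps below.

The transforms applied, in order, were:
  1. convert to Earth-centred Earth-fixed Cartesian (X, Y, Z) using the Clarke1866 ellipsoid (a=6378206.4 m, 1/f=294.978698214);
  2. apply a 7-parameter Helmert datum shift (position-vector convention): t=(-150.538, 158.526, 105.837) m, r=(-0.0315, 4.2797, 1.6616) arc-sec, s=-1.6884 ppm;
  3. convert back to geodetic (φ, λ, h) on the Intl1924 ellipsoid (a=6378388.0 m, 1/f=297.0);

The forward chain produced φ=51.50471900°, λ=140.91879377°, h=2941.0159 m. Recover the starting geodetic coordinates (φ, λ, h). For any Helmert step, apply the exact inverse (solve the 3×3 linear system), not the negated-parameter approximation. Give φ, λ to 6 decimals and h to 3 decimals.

start: φ=51.504719°, λ=140.918794°, h=2941.016 m
→ ECEF (a=6378388.000, f=1/297.0): X=-3089689.2622, Y=2509240.0081, Z=4971088.3372
→ Helmert⁻¹: X=-3089626.8677, Y=2509109.8483, Z=4970927.1711
→ geod (Bowring, a=6378206.400): φ=51.50601900°, λ=140.91968200°, h=3004.9060 m

φ=51.506019°, λ=140.919682°, h=3004.906 m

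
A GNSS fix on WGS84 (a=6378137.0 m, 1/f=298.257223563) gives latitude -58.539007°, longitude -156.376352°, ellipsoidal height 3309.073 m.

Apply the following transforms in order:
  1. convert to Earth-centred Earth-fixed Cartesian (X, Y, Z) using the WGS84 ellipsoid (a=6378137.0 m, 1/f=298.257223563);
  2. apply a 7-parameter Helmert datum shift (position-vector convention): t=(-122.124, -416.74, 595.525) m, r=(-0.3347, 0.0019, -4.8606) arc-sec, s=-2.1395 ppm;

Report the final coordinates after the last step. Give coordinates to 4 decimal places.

X=-3059081.3673 m, Y=-1338269.8693 m, Z=-5419525.2471 m

start: φ=-58.539007°, λ=-156.376352°, h=3309.073 m
→ ECEF (a=6378137.000, f=1/298.257223563): X=-3058934.2102, Y=-1337919.2798, Z=-5420134.5676
→ Helmert 7p (PV): X=-3059081.3673, Y=-1338269.8693, Z=-5419525.2471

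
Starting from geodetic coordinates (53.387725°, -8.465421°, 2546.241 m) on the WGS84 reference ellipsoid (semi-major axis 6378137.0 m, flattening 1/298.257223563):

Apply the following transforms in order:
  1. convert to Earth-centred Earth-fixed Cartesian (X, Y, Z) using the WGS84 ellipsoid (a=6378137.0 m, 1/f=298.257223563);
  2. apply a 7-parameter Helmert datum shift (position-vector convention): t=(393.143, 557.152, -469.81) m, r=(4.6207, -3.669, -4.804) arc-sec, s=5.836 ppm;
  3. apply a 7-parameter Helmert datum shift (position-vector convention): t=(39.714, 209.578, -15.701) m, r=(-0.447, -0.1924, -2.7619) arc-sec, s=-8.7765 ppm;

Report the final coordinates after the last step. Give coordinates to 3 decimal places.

start: φ=53.387725°, λ=-8.465421°, h=2546.241 m
→ ECEF (a=6378137.000, f=1/298.257223563): X=3772099.5313, Y=-561416.8864, Z=5098438.7930
→ Helmert 7p (PV): X=3772410.9220, Y=-561065.0801, Z=5098053.2585
→ Helmert 7p (PV): X=3772405.2595, Y=-560890.0423, Z=5097997.5491

X=3772405.259 m, Y=-560890.042 m, Z=5097997.549 m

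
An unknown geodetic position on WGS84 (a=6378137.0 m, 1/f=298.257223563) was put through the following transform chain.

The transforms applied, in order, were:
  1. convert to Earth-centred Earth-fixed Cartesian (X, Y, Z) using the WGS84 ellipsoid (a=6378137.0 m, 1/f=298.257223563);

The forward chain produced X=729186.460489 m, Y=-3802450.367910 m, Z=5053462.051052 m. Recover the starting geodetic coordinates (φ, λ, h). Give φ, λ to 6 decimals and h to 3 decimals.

start: X=729186.4605, Y=-3802450.3679, Z=5053462.0511 m
→ geod (Bowring, a=6378137.000): φ=52.72786800°, λ=-79.14432200°, h=1509.4790 m

φ=52.727868°, λ=-79.144322°, h=1509.479 m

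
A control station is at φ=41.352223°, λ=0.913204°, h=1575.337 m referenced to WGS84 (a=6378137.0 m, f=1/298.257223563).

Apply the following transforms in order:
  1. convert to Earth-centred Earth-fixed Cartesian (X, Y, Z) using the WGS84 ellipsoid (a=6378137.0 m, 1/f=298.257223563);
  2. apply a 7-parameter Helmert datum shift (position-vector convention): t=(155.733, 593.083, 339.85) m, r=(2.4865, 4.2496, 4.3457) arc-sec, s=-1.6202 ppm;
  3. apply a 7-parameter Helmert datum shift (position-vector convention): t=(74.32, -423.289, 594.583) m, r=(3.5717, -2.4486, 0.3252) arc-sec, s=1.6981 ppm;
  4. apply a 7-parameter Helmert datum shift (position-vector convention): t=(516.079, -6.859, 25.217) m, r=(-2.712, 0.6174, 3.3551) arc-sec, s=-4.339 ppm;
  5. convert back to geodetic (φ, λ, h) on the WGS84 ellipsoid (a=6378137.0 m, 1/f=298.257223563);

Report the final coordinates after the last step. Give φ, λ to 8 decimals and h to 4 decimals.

φ=41.35359842°, λ=0.91641540°, h=2743.9571 m

start: φ=41.352223°, λ=0.913204°, h=1575.337 m
→ ECEF (a=6378137.000, f=1/298.257223563): X=4795410.7974, Y=76437.7275, Z=4192906.8660
→ Helmert 7p (PV): X=4795643.5352, Y=77081.1738, Z=4193142.0462
→ Helmert 7p (PV): X=4795676.0997, Y=76592.9677, Z=4193802.0142
→ Helmert 7p (PV): X=4796182.6774, Y=76718.9229, Z=4193793.6727
→ geod (Bowring, a=6378137.000): φ=41.35359842°, λ=0.91641540°, h=2743.9571 m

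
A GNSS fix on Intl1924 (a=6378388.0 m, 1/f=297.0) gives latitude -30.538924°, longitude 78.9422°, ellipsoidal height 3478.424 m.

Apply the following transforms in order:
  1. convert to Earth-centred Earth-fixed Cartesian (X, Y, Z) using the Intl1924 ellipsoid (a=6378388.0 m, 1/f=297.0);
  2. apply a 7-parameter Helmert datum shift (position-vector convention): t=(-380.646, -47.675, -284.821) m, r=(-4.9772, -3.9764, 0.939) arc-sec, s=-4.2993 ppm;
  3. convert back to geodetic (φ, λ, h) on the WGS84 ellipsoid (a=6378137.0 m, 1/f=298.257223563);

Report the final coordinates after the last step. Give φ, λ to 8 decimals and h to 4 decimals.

φ=-30.54211391°, λ=78.94546584°, h=3720.4161 m

start: φ=-30.538924°, λ=78.942200°, h=3478.424 m
→ ECEF (a=6378388.000, f=1/297.0): X=1055159.0094, Y=5399236.9555, Z=-3223786.1558
→ Helmert 7p (PV): X=1054811.3959, Y=5399093.0809, Z=-3224167.0592
→ geod (Bowring, a=6378137.000): φ=-30.54211391°, λ=78.94546584°, h=3720.4161 m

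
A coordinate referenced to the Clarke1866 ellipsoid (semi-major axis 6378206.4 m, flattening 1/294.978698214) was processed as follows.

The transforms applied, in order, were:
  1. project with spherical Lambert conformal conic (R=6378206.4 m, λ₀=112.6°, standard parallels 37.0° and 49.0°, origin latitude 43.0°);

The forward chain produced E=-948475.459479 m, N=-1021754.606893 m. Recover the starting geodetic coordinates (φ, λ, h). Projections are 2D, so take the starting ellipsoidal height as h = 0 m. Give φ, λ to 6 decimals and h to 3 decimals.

start: E=-948475.4595, N=-1021754.6069 m
→ lcc⁻¹: φ=33.29904700°, λ=102.46767700°

φ=33.299047°, λ=102.467677°, h=0.000 m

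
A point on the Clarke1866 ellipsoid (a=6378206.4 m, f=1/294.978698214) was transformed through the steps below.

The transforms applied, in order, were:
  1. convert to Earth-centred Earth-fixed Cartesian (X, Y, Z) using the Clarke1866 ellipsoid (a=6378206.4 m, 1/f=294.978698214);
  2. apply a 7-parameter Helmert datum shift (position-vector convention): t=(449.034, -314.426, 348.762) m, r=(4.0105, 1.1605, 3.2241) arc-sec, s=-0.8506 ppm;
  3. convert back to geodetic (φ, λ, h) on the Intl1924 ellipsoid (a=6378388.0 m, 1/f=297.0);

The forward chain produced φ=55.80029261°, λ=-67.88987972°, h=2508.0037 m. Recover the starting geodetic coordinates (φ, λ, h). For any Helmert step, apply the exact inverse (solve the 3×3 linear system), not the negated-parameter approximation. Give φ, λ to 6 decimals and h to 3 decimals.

φ=55.804326°, λ=-67.895344°, h=2248.388 m

start: φ=55.800293°, λ=-67.889880°, h=2508.004 m
→ ECEF (a=6378388.000, f=1/297.0): X=1353054.6258, Y=-3330483.9899, Z=5254158.7226
→ Helmert⁻¹: X=1352525.1303, Y=-3330091.3840, Z=5253886.7876
→ geod (Bowring, a=6378206.400): φ=55.80432600°, λ=-67.89534400°, h=2248.3880 m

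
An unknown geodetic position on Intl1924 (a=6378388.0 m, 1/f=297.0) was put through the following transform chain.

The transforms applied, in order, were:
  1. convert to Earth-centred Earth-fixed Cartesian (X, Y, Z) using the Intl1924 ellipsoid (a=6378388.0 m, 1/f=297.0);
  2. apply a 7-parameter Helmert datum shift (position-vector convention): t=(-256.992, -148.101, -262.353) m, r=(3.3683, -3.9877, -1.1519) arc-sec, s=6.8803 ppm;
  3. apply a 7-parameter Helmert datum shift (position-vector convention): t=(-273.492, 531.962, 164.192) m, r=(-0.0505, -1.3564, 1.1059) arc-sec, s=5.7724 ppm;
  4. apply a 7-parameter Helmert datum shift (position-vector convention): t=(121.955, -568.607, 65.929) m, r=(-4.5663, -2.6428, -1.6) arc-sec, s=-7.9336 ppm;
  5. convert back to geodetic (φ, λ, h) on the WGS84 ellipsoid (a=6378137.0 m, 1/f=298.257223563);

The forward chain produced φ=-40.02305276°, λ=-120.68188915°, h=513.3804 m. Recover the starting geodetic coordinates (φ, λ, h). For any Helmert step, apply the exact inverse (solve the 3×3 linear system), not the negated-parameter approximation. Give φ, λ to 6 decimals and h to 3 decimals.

φ=-40.024934°, λ=-120.680160°, h=-32.308 m

start: φ=-40.023053°, λ=-120.681889°, h=513.380 m
→ ECEF (a=6378137.000, f=1/298.257223563): X=-2495968.1289, Y=-4206717.8877, Z=-4080276.2069
→ Helmert⁻¹: X=-2496129.5414, Y=-4206111.6805, Z=-4080435.6410
→ Helmert⁻¹: X=-2495891.0302, Y=-4206604.9794, Z=-4080560.8951
→ Helmert⁻¹: X=-2495672.2573, Y=-4206508.5029, Z=-4080153.5278
→ geod (Bowring, a=6378388.000): φ=-40.02493400°, λ=-120.68016000°, h=-32.3080 m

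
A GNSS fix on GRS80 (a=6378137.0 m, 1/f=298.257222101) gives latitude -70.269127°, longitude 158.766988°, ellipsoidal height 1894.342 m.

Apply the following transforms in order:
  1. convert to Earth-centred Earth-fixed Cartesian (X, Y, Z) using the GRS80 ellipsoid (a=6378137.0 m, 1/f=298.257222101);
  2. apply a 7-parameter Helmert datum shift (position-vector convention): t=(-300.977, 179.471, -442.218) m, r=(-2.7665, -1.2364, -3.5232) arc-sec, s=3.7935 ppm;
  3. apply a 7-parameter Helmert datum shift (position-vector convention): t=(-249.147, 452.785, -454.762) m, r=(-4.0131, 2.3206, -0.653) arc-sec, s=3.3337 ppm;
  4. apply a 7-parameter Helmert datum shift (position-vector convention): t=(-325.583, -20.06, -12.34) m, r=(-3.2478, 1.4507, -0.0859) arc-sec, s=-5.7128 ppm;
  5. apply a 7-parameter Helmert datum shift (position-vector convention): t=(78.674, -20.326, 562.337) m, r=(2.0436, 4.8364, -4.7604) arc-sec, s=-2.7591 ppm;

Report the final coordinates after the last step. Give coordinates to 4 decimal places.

start: φ=-70.269127°, λ=158.766988°, h=1894.342 m
→ ECEF (a=6378137.000, f=1/298.257222101): X=-2013675.7650, Y=782388.4196, Z=-5983025.9185
→ Helmert 7p (PV): X=-2013935.1531, Y=782525.0074, Z=-5983513.3973
→ Helmert 7p (PV): X=-2014255.8549, Y=782870.3609, Z=-5983980.6735
→ Helmert 7p (PV): X=-2014611.6910, Y=782752.4455, Z=-5983956.9884
→ Helmert 7p (PV): X=-2014649.7020, Y=782835.7419, Z=-5983323.1483

X=-2014649.7020 m, Y=782835.7419 m, Z=-5983323.1483 m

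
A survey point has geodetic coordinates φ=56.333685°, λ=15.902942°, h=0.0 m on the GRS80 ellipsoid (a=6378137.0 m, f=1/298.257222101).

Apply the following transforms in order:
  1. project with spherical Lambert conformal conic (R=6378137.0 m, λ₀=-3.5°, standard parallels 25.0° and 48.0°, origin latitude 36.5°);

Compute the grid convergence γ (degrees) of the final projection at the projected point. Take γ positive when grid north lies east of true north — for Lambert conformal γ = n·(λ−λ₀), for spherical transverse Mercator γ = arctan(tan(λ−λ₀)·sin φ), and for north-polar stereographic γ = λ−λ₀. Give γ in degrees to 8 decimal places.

start: φ=56.333685°, λ=15.902942°, h=0.000 m
→ into lcc (λ₀=-3.5°): φ=56.33368500°, λ−λ₀=19.40294200°
convergence γ = 11.62049978°

11.62049978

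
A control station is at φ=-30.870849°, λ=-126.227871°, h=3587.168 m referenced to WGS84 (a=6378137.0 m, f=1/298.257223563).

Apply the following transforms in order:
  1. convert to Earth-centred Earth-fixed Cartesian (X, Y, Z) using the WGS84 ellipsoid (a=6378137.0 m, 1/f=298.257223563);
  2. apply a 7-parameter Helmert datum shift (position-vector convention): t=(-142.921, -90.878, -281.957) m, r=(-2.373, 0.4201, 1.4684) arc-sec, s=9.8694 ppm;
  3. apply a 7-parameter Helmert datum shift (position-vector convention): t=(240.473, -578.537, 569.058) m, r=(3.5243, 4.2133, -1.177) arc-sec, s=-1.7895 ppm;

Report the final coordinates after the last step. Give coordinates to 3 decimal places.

start: φ=-30.870849°, λ=-126.227871°, h=3587.168 m
→ ECEF (a=6378137.000, f=1/298.257223563): X=-3240106.4940, Y=-4422528.6234, Z=-3255452.2359
→ Helmert 7p (PV): X=-3240256.5390, Y=-4422723.6689, Z=-3255708.8430
→ Helmert 7p (PV): X=-3240102.0079, Y=-4423220.1738, Z=-3255143.3392

X=-3240102.008 m, Y=-4423220.174 m, Z=-3255143.339 m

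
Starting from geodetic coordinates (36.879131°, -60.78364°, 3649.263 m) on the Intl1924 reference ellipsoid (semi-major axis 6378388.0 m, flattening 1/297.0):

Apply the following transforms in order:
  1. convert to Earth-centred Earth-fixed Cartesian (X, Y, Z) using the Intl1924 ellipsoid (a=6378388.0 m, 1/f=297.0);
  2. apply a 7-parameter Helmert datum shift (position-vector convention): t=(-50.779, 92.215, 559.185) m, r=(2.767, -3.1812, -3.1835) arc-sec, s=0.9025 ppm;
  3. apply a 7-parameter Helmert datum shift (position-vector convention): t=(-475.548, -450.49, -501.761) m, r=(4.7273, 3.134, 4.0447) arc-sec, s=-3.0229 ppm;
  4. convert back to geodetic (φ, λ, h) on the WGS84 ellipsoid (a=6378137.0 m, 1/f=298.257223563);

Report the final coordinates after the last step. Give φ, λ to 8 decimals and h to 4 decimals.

φ=36.87664005°, λ=-60.79127609°, h=3932.4065 m

start: φ=36.879131°, λ=-60.783640°, h=3649.263 m
→ ECEF (a=6378388.000, f=1/297.0): X=2494822.3978, Y=-4460967.5716, Z=3808922.9124
→ Helmert 7p (PV): X=2494646.2749, Y=-4460968.9838, Z=3809464.1694
→ Helmert 7p (PV): X=2494308.5429, Y=-4461444.3780, Z=3808810.7502
→ geod (Bowring, a=6378137.000): φ=36.87664005°, λ=-60.79127609°, h=3932.4065 m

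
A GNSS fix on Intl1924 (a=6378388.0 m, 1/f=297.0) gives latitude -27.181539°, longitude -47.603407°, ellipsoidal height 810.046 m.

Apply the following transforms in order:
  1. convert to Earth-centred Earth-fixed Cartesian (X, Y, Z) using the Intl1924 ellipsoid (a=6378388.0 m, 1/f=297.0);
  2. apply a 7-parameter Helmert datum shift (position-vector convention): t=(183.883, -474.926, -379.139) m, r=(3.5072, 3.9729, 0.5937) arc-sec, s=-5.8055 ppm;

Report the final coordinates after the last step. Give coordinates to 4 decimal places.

X=3829020.4528 m, Y=-4194074.3868 m, Z=-2897041.5114 m

start: φ=-27.181539°, λ=-47.603407°, h=810.046 m
→ ECEF (a=6378388.000, f=1/297.0): X=3828902.5180, Y=-4193684.0786, Z=-2896534.1331
→ Helmert 7p (PV): X=3829020.4528, Y=-4194074.3868, Z=-2897041.5114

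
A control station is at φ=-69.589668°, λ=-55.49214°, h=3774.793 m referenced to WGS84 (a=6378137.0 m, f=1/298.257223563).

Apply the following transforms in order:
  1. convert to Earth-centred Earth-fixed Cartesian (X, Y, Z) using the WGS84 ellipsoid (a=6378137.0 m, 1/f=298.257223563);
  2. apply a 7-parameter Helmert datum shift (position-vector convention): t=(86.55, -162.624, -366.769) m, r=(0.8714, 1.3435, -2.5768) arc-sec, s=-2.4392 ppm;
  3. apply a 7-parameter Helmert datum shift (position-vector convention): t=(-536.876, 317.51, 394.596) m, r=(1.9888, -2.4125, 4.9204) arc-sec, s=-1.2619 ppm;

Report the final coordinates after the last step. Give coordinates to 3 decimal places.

X=1264183.057 m, Y=-1839185.114 m, Z=-5958736.542 m

start: φ=-69.589668°, λ=-55.492140°, h=3774.793 m
→ ECEF (a=6378137.000, f=1/298.257223563): X=1264586.2734, Y=-1839443.8085, Z=-5958767.4689
→ Helmert 7p (PV): X=1264607.9472, Y=-1839592.5700, Z=-5959135.7111
→ Helmert 7p (PV): X=1264183.0571, Y=-1839185.1140, Z=-5958736.5415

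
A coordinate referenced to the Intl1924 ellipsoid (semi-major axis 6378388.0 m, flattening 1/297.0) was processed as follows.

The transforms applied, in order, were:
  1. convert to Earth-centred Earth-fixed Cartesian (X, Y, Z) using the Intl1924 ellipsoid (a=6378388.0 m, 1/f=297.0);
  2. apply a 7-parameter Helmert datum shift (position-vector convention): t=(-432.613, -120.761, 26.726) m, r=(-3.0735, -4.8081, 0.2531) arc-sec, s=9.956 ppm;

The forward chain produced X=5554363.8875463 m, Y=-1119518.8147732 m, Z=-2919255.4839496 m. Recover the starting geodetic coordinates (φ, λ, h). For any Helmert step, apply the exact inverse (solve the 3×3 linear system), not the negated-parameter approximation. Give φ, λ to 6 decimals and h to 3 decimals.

start: X=5554363.8875, Y=-1119518.8148, Z=-2919255.4839 m
→ Helmert⁻¹: X=5554671.7719, Y=-1119350.2239, Z=-2919399.3062
→ geod (Bowring, a=6378388.000): φ=-27.41601400°, λ=-11.39337800°, h=318.5470 m

φ=-27.416014°, λ=-11.393378°, h=318.547 m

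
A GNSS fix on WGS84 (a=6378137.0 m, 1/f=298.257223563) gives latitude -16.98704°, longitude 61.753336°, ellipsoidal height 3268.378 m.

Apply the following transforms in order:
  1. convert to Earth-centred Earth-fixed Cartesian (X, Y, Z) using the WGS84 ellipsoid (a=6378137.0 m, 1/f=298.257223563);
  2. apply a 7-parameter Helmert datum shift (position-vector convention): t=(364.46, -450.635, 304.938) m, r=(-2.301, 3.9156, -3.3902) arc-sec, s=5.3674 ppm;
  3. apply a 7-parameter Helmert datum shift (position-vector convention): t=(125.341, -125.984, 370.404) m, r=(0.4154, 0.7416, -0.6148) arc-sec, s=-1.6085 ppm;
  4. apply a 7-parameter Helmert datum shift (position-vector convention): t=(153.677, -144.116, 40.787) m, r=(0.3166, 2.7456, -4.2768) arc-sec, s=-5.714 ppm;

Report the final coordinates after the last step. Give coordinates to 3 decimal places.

X=2889964.647 m, Y=5376910.205 m, Z=-1851841.497 m

start: φ=-16.987040°, λ=61.753336°, h=3268.378 m
→ ECEF (a=6378137.000, f=1/298.257223563): X=2889177.3869, Y=5377771.5586, Z=-1852416.6334
→ Helmert 7p (PV): X=2889610.5793, Y=5377281.6361, Z=-1852236.4770
→ Helmert 7p (PV): X=2889740.6406, Y=5377142.1202, Z=-1851862.6535
→ Helmert 7p (PV): X=2889964.6473, Y=5376910.2046, Z=-1851841.4968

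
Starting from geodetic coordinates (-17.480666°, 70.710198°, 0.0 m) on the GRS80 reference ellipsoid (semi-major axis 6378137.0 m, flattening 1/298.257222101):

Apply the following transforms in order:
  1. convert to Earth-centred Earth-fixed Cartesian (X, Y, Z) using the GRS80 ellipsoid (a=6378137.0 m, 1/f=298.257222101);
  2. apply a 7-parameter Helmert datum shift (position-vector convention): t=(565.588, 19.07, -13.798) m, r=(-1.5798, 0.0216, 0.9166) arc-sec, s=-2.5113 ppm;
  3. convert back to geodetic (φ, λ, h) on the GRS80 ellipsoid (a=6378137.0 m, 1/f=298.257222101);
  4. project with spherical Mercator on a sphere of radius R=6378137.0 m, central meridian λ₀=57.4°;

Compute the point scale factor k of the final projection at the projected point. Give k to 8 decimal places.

1.04841753

start: φ=-17.480666°, λ=70.710198°, h=0.000 m
→ ECEF (a=6378137.000, f=1/298.257222101): X=2010297.3947, Y=5743785.3607, Z=-1903639.3640
→ Helmert 7p (PV): X=2010832.2107, Y=5743784.3596, Z=-1903692.5840
→ geod (Bowring, a=6378137.000): φ=-17.48064765°, λ=70.70544229°, h=183.6206 m
→ into merc (λ₀=57.4°): φ=-17.48064765°, λ−λ₀=13.30544229°
scale k = 1.04841753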